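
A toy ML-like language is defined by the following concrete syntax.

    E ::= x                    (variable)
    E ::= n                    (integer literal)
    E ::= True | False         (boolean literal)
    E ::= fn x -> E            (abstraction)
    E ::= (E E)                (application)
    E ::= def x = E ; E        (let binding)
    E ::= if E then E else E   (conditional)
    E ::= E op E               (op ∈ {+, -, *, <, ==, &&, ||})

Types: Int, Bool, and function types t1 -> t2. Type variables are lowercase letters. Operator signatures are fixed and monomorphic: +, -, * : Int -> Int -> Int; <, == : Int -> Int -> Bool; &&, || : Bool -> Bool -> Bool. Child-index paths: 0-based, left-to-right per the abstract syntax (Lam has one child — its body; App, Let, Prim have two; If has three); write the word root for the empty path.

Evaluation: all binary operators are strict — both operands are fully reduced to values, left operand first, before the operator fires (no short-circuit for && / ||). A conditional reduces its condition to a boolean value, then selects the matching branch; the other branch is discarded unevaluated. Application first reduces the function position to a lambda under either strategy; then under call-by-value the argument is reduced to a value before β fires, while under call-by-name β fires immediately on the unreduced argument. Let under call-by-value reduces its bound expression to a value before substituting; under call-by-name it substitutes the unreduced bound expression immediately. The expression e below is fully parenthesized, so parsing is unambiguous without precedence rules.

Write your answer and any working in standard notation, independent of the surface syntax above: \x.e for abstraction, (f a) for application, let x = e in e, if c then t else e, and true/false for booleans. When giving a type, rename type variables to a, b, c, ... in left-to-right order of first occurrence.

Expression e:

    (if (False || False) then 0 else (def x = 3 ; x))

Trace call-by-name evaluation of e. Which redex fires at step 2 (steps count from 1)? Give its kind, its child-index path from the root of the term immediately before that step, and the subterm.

Answer: if at root : (if false then 0 else (let x = 3 in x))

Derivation:
step 0: (if (false || false) then 0 else (let x = 3 in x))
step 1: [delta@0] (if false then 0 else (let x = 3 in x))
step 2: [if@root] (let x = 3 in x)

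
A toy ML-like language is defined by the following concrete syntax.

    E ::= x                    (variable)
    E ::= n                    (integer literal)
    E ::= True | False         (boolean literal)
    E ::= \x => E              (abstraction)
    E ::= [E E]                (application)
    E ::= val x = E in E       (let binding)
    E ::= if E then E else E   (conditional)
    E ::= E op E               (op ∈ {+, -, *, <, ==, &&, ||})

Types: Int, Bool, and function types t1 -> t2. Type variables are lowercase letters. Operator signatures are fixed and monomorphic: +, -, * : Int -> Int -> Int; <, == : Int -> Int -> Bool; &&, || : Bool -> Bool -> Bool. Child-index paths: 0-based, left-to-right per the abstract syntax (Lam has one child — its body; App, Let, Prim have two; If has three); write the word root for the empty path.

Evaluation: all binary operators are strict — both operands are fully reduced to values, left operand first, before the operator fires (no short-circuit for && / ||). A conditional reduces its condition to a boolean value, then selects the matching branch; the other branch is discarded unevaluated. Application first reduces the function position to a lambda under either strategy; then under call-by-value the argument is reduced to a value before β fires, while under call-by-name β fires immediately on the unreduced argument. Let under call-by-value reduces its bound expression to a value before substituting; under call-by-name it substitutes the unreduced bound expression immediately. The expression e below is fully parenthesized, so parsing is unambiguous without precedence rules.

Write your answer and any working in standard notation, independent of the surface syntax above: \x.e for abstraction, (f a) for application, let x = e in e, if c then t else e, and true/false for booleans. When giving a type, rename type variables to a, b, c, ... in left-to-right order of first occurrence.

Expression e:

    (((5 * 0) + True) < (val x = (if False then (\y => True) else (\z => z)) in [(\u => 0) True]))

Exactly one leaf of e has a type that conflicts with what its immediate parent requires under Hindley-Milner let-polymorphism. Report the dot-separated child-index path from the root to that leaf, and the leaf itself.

Answer: 0.1 : true

Derivation:
  unify Int ~ Int
  unify Int ~ Int
  unify Int ~ Int
  unify Bool ~ Int
  FAIL: mismatch Bool ~ Int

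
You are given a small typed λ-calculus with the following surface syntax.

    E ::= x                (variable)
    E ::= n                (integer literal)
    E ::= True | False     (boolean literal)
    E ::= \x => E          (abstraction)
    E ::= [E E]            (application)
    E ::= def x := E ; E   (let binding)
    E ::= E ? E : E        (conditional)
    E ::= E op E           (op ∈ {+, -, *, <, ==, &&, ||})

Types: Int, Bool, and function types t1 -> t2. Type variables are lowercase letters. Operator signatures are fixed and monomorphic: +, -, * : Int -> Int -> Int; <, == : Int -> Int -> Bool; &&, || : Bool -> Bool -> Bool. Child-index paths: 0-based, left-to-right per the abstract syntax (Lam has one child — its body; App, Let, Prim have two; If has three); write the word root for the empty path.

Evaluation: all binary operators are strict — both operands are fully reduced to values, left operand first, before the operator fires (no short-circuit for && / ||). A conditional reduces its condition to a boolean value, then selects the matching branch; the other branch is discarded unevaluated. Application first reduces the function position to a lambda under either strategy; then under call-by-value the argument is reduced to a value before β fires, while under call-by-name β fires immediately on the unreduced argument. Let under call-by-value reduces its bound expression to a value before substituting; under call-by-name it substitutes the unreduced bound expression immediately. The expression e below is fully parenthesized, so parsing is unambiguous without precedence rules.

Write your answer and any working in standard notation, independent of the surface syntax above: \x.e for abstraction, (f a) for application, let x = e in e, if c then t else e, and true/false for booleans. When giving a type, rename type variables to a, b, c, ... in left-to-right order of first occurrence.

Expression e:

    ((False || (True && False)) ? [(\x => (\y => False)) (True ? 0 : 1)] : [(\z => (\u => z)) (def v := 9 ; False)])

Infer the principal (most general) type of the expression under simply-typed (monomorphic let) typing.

Working:
  unify Bool ~ Bool
  unify Bool ~ Bool
  unify Bool ~ Bool
  unify Bool ~ Bool
  unify Bool ~ Bool
\y._ : b -> Bool
\x._ : a -> b -> Bool
  unify Bool ~ Bool
  unify Int ~ Int
  unify a -> b -> Bool ~ Int -> c
  unify a ~ Int
  unify b -> Bool ~ c
_ _ : b -> Bool
z : d
\u._ : e -> d
\z._ : d -> e -> d
let v : Int
  unify d -> e -> d ~ Bool -> f
  unify d ~ Bool
  unify e -> Bool ~ f
_ _ : e -> Bool
  unify b -> Bool ~ e -> Bool
  unify b ~ e
  unify Bool ~ Bool

Answer: a -> Bool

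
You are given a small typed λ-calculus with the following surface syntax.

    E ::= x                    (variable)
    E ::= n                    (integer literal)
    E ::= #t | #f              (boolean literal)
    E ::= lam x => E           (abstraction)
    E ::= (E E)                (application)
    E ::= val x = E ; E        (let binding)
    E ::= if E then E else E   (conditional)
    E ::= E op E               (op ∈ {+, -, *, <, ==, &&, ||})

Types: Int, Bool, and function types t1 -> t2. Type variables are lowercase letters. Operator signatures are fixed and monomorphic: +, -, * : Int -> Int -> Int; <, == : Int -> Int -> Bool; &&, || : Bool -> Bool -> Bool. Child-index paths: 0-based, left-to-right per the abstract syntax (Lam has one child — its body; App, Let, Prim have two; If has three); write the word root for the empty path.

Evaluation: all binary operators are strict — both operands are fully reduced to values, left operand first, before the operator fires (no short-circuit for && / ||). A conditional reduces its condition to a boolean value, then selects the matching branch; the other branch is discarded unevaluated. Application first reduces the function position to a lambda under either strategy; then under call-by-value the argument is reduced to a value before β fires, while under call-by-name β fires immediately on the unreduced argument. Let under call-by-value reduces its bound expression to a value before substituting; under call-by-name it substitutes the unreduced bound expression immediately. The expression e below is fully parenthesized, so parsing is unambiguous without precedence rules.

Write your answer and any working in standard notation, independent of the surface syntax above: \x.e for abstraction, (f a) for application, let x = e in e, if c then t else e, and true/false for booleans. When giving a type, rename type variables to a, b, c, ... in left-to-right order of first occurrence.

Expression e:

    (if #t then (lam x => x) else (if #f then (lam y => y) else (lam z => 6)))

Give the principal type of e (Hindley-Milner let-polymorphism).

Answer: Int -> Int

Trace:
  unify Bool ~ Bool
x : a
\x._ : a -> a
  unify Bool ~ Bool
y : b
\y._ : b -> b
\z._ : c -> Int
  unify b -> b ~ c -> Int
  unify b ~ c
  unify c ~ Int
  unify a -> a ~ Int -> Int
  unify a ~ Int
  unify Int ~ Int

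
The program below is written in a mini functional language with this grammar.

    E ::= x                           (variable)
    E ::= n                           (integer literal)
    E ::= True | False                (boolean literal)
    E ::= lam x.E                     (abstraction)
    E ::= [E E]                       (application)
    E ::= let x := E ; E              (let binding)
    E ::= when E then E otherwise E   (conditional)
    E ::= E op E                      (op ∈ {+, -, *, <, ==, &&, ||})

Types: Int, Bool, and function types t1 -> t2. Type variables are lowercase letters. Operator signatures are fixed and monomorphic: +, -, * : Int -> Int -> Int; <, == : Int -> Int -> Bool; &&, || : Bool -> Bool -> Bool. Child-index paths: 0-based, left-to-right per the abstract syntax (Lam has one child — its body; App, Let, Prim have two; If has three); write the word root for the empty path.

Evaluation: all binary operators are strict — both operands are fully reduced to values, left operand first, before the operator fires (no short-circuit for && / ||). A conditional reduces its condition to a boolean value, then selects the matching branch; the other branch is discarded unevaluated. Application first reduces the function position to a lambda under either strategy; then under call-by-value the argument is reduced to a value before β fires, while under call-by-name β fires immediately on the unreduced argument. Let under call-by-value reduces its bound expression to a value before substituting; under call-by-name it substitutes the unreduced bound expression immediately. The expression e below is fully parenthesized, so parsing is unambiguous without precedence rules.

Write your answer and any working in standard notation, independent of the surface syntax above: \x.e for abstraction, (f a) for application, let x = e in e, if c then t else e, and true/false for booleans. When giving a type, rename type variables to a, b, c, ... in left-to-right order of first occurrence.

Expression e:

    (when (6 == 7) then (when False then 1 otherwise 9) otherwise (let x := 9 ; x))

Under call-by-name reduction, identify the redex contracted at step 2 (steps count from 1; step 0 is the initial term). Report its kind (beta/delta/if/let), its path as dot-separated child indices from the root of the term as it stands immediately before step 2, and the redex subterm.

Answer: if at root : (if false then (if false then 1 else 9) else (let x = 9 in x))

Trace:
step 0: (if (6 == 7) then (if false then 1 else 9) else (let x = 9 in x))
step 1: [delta@0] (if false then (if false then 1 else 9) else (let x = 9 in x))
step 2: [if@root] (let x = 9 in x)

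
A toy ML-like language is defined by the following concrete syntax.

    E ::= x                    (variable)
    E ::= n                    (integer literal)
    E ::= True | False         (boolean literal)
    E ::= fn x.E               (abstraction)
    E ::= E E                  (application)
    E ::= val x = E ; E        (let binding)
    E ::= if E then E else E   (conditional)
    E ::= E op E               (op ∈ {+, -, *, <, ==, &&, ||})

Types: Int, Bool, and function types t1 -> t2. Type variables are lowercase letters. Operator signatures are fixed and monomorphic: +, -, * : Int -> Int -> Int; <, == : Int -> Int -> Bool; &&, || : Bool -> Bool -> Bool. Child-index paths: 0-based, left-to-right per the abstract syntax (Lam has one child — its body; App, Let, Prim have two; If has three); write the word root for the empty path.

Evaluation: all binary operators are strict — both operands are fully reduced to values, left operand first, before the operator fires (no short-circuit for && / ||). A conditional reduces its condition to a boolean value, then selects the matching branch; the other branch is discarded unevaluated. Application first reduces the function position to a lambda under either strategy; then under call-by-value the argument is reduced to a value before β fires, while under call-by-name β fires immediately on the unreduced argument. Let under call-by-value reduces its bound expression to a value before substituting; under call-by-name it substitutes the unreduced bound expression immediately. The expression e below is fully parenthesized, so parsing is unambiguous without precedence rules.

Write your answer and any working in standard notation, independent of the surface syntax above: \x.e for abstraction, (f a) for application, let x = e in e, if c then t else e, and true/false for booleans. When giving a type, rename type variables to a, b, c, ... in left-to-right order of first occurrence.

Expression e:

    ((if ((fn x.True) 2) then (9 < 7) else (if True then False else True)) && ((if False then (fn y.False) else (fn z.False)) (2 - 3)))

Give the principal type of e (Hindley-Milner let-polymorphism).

Answer: Bool

Trace:
\x._ : a -> Bool
  unify a -> Bool ~ Int -> b
  unify a ~ Int
  unify Bool ~ b
_ _ : Bool
  unify Bool ~ Bool
  unify Int ~ Int
  unify Int ~ Int
  unify Bool ~ Bool
  unify Bool ~ Bool
  unify Bool ~ Bool
  unify Bool ~ Bool
  unify Bool ~ Bool
\y._ : c -> Bool
\z._ : d -> Bool
  unify c -> Bool ~ d -> Bool
  unify c ~ d
  unify Bool ~ Bool
  unify Int ~ Int
  unify Int ~ Int
  unify d -> Bool ~ Int -> e
  unify d ~ Int
  unify Bool ~ e
_ _ : Bool
  unify Bool ~ Bool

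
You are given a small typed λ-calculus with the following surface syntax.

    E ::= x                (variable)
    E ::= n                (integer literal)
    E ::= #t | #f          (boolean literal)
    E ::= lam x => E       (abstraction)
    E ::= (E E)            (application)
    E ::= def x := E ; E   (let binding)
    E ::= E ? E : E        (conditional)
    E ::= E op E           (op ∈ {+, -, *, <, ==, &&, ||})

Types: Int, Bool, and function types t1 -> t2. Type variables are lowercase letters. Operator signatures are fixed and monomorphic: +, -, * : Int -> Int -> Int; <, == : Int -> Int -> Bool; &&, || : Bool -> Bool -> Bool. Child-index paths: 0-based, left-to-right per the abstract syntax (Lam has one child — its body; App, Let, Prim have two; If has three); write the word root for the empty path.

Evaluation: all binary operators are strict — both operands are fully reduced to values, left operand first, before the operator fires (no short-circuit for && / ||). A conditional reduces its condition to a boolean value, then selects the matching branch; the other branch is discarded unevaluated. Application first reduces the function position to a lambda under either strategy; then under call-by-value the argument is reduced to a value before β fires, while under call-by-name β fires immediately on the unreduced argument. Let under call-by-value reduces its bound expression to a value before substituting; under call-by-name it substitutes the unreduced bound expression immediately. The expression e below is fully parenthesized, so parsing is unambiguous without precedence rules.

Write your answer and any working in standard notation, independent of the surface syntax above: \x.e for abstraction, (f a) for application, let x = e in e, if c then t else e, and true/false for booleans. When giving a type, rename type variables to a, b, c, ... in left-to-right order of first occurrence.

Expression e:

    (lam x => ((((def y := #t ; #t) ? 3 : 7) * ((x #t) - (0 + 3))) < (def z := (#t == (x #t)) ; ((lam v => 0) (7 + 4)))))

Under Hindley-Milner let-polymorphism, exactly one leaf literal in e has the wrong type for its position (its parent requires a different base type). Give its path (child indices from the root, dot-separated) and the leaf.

Answer: 0.1.0.0 : true

Trace:
let y : Bool
  unify Bool ~ Bool
  unify Int ~ Int
  unify Int ~ Int
x : a
  unify a ~ Bool -> b
_ _ : b
  unify b ~ Int
  unify Int ~ Int
  unify Int ~ Int
  unify Int ~ Int
  unify Int ~ Int
  unify Int ~ Int
  unify Bool ~ Int
  FAIL: mismatch Bool ~ Int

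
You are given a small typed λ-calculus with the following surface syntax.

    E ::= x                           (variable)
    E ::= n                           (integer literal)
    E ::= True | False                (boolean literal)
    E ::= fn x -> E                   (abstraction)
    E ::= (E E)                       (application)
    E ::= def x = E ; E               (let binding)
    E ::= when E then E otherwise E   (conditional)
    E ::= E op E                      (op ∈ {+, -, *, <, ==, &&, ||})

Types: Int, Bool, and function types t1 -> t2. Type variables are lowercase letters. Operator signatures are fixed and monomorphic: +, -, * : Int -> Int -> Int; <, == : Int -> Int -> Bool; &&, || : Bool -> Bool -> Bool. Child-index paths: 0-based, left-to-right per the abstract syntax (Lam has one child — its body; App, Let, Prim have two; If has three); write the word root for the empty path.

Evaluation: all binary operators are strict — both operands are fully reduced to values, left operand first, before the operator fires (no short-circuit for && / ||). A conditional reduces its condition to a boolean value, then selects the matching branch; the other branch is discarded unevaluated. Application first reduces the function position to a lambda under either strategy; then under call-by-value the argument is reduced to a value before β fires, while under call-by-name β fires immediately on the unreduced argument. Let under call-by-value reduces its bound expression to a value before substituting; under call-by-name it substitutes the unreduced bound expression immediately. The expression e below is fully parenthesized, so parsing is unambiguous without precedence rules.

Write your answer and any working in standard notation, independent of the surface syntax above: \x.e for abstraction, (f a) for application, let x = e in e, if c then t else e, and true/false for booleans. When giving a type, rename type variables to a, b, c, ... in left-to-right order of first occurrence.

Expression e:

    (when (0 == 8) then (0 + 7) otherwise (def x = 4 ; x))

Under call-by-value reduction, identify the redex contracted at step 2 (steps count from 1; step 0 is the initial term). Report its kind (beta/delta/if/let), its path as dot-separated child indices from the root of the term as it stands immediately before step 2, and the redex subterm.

Answer: if at root : (if false then (0 + 7) else (let x = 4 in x))

Trace:
step 0: (if (0 == 8) then (0 + 7) else (let x = 4 in x))
step 1: [delta@0] (if false then (0 + 7) else (let x = 4 in x))
step 2: [if@root] (let x = 4 in x)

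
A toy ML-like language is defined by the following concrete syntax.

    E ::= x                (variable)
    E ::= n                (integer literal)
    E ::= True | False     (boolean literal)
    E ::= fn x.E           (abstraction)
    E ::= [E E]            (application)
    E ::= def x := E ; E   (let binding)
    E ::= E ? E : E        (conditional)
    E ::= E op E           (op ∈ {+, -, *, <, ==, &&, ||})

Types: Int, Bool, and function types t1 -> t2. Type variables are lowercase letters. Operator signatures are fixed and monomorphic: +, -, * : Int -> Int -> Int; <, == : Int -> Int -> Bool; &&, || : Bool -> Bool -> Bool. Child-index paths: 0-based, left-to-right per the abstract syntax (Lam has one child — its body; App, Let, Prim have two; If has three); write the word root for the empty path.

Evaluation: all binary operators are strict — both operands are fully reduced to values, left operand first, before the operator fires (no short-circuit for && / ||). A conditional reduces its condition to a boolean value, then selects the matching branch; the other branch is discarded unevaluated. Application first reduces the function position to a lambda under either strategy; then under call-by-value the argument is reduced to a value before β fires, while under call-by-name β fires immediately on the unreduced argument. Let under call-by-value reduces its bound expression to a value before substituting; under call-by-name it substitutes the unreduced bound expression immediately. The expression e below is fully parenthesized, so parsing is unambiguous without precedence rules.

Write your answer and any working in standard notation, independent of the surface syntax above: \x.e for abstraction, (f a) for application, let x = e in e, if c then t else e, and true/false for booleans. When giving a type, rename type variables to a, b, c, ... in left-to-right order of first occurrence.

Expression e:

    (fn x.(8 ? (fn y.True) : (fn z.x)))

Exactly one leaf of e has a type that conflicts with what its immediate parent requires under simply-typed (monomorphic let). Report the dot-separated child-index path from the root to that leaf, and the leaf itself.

Answer: 0.0 : 8

Trace:
  unify Int ~ Bool
  FAIL: mismatch Int ~ Bool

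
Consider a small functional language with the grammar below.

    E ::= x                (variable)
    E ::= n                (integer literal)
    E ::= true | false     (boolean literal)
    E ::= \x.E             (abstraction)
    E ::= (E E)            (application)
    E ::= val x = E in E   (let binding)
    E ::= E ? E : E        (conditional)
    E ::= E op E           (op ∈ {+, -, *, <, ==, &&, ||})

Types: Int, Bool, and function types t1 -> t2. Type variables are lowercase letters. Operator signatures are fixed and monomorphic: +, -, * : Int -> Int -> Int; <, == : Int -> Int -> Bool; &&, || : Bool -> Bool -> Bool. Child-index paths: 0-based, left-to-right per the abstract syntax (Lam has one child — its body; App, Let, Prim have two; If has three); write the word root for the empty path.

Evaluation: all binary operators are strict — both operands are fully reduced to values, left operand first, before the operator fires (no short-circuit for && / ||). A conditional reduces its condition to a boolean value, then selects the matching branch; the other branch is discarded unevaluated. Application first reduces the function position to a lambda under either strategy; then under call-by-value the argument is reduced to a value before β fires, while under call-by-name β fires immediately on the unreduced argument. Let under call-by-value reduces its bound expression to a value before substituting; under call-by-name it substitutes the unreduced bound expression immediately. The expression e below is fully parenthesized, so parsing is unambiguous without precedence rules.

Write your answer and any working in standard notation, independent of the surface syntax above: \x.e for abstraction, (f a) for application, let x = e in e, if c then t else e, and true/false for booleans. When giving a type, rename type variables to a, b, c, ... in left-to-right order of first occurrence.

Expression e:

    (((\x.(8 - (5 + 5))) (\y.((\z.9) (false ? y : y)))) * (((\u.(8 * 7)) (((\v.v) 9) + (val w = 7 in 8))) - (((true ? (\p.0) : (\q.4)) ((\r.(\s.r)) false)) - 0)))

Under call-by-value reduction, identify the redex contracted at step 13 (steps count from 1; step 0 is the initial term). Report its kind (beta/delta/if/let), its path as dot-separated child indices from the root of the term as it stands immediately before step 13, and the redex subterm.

Answer: delta at 1 : (56 - 0)

Derivation:
step 0: (((\x.(8 - (5 + 5))) (\y.((\z.9) (if false then y else y)))) * (((\u.(8 * 7)) (((\v.v) 9) + (let w = 7 in 8))) - (((if true then (\p.0) else (\q.4)) ((\r.(\s.r)) false)) - 0)))
step 1: [beta@0] ((8 - (5 + 5)) * (((\u.(8 * 7)) (((\v.v) 9) + (let w = 7 in 8))) - (((if true then (\p.0) else (\q.4)) ((\r.(\s.r)) false)) - 0)))
step 2: [delta@0.1] ((8 - 10) * (((\u.(8 * 7)) (((\v.v) 9) + (let w = 7 in 8))) - (((if true then (\p.0) else (\q.4)) ((\r.(\s.r)) false)) - 0)))
step 3: [delta@0] (-2 * (((\u.(8 * 7)) (((\v.v) 9) + (let w = 7 in 8))) - (((if true then (\p.0) else (\q.4)) ((\r.(\s.r)) false)) - 0)))
step 4: [beta@1.0.1.0] (-2 * (((\u.(8 * 7)) (9 + (let w = 7 in 8))) - (((if true then (\p.0) else (\q.4)) ((\r.(\s.r)) false)) - 0)))
step 5: [let@1.0.1.1] (-2 * (((\u.(8 * 7)) (9 + 8)) - (((if true then (\p.0) else (\q.4)) ((\r.(\s.r)) false)) - 0)))
step 6: [delta@1.0.1] (-2 * (((\u.(8 * 7)) 17) - (((if true then (\p.0) else (\q.4)) ((\r.(\s.r)) false)) - 0)))
step 7: [beta@1.0] (-2 * ((8 * 7) - (((if true then (\p.0) else (\q.4)) ((\r.(\s.r)) false)) - 0)))
step 8: [delta@1.0] (-2 * (56 - (((if true then (\p.0) else (\q.4)) ((\r.(\s.r)) false)) - 0)))
step 9: [if@1.1.0.0] (-2 * (56 - (((\p.0) ((\r.(\s.r)) false)) - 0)))
step 10: [beta@1.1.0.1] (-2 * (56 - (((\p.0) (\s.false)) - 0)))
step 11: [beta@1.1.0] (-2 * (56 - (0 - 0)))
step 12: [delta@1.1] (-2 * (56 - 0))
step 13: [delta@1] (-2 * 56)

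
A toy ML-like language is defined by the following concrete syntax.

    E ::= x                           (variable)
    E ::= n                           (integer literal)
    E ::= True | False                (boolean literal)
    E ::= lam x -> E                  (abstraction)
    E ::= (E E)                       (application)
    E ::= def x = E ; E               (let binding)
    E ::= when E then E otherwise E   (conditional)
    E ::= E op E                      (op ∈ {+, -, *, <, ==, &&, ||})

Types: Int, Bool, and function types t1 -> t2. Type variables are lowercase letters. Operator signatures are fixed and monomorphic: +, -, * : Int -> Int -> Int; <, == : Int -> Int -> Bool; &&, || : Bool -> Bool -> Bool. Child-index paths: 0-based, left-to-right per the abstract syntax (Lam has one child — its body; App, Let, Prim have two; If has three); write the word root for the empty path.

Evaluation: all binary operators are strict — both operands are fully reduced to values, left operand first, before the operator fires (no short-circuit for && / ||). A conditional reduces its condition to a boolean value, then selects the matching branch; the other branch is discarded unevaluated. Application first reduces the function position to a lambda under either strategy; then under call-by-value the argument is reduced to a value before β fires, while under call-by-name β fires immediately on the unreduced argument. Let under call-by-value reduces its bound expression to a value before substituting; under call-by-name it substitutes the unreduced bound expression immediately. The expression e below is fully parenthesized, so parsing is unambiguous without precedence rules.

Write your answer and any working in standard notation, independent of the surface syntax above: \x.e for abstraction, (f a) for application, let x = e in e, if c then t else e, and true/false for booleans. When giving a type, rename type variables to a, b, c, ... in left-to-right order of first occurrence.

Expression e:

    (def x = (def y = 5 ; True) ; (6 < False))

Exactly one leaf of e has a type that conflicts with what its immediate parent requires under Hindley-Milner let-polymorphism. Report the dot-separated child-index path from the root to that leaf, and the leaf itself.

Working:
let y : Int
let x : Bool
  unify Int ~ Int
  unify Bool ~ Int
  FAIL: mismatch Bool ~ Int

Answer: 1.1 : false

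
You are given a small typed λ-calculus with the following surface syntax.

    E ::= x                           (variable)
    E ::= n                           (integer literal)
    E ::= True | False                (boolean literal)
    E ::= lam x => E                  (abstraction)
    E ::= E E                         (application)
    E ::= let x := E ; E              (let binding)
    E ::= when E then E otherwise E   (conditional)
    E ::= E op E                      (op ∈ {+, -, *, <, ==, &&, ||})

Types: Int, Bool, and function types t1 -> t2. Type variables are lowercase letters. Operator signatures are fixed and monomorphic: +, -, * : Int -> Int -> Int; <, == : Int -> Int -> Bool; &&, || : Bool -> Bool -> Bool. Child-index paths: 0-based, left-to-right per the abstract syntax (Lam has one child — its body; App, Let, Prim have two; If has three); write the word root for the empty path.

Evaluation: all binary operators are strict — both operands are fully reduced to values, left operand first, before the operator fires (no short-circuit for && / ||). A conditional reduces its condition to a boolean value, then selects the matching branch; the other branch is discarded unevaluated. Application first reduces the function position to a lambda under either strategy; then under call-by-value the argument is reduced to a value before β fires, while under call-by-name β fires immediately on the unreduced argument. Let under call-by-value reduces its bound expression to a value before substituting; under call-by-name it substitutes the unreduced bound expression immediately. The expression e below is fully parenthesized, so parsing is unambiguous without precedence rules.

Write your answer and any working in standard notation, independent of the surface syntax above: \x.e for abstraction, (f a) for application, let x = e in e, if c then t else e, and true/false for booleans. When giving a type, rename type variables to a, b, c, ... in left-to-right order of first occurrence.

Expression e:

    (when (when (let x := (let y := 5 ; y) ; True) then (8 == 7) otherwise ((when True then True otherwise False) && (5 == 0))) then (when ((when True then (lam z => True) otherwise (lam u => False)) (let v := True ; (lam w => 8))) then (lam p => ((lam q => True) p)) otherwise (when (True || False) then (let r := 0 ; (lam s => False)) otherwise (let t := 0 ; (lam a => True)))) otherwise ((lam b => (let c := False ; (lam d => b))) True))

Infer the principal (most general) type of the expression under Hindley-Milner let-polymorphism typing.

Answer: a -> Bool

Working:
let y : Int
y : Int
let x : Int
  unify Bool ~ Bool
  unify Int ~ Int
  unify Int ~ Int
  unify Bool ~ Bool
  unify Bool ~ Bool
  unify Bool ~ Bool
  unify Int ~ Int
  unify Int ~ Int
  unify Bool ~ Bool
  unify Bool ~ Bool
  unify Bool ~ Bool
  unify Bool ~ Bool
\z._ : a -> Bool
\u._ : b -> Bool
  unify a -> Bool ~ b -> Bool
  unify a ~ b
  unify Bool ~ Bool
let v : Bool
\w._ : c -> Int
  unify b -> Bool ~ (c -> Int) -> d
  unify b ~ c -> Int
  unify Bool ~ d
_ _ : Bool
  unify Bool ~ Bool
\q._ : f -> Bool
p : e
  unify f -> Bool ~ e -> g
  unify f ~ e
  unify Bool ~ g
_ _ : Bool
\p._ : e -> Bool
  unify Bool ~ Bool
  unify Bool ~ Bool
  unify Bool ~ Bool
let r : Int
\s._ : h -> Bool
let t : Int
\a._ : i -> Bool
  unify h -> Bool ~ i -> Bool
  unify h ~ i
  unify Bool ~ Bool
  unify e -> Bool ~ i -> Bool
  unify e ~ i
  unify Bool ~ Bool
let c : Bool
b : j
\d._ : k -> j
\b._ : j -> k -> j
  unify j -> k -> j ~ Bool -> l
  unify j ~ Bool
  unify k -> Bool ~ l
_ _ : k -> Bool
  unify i -> Bool ~ k -> Bool
  unify i ~ k
  unify Bool ~ Bool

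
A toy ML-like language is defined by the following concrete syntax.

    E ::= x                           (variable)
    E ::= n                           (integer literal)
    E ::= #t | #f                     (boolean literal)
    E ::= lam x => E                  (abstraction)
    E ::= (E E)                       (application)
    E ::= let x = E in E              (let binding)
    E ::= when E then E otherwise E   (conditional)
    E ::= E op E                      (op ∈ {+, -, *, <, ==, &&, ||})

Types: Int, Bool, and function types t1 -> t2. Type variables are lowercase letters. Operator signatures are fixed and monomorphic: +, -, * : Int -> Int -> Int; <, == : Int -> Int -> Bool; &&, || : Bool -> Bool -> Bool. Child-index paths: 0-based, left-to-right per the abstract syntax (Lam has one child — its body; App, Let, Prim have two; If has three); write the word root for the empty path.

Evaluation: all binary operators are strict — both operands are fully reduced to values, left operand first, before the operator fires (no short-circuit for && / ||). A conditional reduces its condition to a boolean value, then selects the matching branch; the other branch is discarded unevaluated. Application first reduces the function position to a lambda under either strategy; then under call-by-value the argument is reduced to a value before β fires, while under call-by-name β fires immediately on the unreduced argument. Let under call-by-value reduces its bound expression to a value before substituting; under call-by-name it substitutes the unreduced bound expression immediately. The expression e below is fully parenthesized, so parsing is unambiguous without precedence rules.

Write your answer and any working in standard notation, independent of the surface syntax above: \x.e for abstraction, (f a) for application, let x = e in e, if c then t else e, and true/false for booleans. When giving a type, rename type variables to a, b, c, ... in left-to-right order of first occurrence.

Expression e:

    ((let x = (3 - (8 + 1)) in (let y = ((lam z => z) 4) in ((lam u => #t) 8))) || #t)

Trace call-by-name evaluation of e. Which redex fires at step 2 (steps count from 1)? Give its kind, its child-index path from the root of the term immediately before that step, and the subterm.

Answer: let at 0 : (let y = ((\z.z) 4) in ((\u.true) 8))

Working:
step 0: ((let x = (3 - (8 + 1)) in (let y = ((\z.z) 4) in ((\u.true) 8))) || true)
step 1: [let@0] ((let y = ((\z.z) 4) in ((\u.true) 8)) || true)
step 2: [let@0] (((\u.true) 8) || true)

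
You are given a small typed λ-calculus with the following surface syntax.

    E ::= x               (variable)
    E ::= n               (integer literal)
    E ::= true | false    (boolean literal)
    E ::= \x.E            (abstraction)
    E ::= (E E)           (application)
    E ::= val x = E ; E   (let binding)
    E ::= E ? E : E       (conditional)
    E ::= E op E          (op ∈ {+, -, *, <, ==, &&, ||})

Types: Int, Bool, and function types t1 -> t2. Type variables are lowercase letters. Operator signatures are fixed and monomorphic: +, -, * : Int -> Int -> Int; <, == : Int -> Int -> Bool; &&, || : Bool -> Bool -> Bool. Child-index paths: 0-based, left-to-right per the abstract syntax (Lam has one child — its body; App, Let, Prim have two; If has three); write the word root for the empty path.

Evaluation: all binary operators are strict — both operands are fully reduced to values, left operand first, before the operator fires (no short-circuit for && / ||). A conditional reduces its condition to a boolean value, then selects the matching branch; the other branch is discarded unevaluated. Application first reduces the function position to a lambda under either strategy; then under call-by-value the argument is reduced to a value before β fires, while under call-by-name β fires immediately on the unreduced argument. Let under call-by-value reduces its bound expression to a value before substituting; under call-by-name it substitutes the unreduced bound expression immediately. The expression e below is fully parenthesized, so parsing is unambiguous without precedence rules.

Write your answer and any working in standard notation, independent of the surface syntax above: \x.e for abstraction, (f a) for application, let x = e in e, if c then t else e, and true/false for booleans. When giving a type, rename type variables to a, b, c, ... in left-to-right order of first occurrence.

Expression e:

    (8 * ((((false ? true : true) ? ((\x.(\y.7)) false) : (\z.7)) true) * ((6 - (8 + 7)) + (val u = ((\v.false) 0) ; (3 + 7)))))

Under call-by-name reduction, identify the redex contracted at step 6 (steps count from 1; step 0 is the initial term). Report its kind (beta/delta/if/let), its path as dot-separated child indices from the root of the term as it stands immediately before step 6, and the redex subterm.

Derivation:
step 0: (8 * (((if (if false then true else true) then ((\x.(\y.7)) false) else (\z.7)) true) * ((6 - (8 + 7)) + (let u = ((\v.false) 0) in (3 + 7)))))
step 1: [if@1.0.0.0] (8 * (((if true then ((\x.(\y.7)) false) else (\z.7)) true) * ((6 - (8 + 7)) + (let u = ((\v.false) 0) in (3 + 7)))))
step 2: [if@1.0.0] (8 * ((((\x.(\y.7)) false) true) * ((6 - (8 + 7)) + (let u = ((\v.false) 0) in (3 + 7)))))
step 3: [beta@1.0.0] (8 * (((\y.7) true) * ((6 - (8 + 7)) + (let u = ((\v.false) 0) in (3 + 7)))))
step 4: [beta@1.0] (8 * (7 * ((6 - (8 + 7)) + (let u = ((\v.false) 0) in (3 + 7)))))
step 5: [delta@1.1.0.1] (8 * (7 * ((6 - 15) + (let u = ((\v.false) 0) in (3 + 7)))))
step 6: [delta@1.1.0] (8 * (7 * (-9 + (let u = ((\v.false) 0) in (3 + 7)))))

Answer: delta at 1.1.0 : (6 - 15)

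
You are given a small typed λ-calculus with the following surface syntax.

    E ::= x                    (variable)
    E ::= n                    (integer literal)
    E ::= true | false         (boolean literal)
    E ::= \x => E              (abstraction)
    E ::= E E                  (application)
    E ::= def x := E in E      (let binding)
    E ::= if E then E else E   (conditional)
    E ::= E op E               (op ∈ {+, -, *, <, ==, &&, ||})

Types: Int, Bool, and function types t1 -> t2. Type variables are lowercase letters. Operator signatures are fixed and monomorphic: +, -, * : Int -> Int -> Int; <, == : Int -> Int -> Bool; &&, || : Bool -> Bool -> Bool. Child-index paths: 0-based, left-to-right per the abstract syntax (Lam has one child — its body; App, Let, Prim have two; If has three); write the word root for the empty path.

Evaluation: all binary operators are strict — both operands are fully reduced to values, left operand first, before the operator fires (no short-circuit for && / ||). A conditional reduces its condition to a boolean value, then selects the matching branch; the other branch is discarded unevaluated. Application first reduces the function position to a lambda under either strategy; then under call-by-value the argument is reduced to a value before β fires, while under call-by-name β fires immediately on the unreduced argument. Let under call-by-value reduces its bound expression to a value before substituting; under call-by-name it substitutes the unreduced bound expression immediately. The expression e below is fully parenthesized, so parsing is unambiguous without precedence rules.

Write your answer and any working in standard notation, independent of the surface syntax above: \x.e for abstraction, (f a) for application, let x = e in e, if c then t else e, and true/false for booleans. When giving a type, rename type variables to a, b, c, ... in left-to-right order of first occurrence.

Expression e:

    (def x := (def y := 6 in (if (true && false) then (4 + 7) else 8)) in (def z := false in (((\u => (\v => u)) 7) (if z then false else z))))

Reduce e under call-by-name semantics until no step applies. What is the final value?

Trace:
step 0: (let x = (let y = 6 in (if (true && false) then (4 + 7) else 8)) in (let z = false in (((\u.(\v.u)) 7) (if z then false else z))))
step 1: [let@root] (let z = false in (((\u.(\v.u)) 7) (if z then false else z)))
step 2: [let@root] (((\u.(\v.u)) 7) (if false then false else false))
step 3: [beta@0] ((\v.7) (if false then false else false))
step 4: [beta@root] 7

Answer: 7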